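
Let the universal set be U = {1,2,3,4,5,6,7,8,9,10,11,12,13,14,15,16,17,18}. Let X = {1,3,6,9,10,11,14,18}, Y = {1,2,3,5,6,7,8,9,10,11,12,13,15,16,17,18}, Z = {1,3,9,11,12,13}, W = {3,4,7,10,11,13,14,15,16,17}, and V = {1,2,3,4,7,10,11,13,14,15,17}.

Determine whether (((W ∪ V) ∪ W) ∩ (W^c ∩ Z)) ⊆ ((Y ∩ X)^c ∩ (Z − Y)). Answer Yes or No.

No

W ∪ V = {1,2,3,4,7,10,11,13,14,15,16,17}
(W ∪ V) ∪ W = {1,2,3,4,7,10,11,13,14,15,16,17}
W^c = {1,2,5,6,8,9,12,18}
W^c ∩ Z = {1,9,12}
((W ∪ V) ∪ W) ∩ (W^c ∩ Z) = {1}
Y ∩ X = {1,3,6,9,10,11,18}
(Y ∩ X)^c = {2,4,5,7,8,12,13,14,15,16,17}
Z − Y = {}
(Y ∩ X)^c ∩ (Z − Y) = {}
1 ∈ ((W ∪ V) ∪ W) ∩ (W^c ∩ Z) but 1 ∉ (Y ∩ X)^c ∩ (Z − Y), so the inclusion fails.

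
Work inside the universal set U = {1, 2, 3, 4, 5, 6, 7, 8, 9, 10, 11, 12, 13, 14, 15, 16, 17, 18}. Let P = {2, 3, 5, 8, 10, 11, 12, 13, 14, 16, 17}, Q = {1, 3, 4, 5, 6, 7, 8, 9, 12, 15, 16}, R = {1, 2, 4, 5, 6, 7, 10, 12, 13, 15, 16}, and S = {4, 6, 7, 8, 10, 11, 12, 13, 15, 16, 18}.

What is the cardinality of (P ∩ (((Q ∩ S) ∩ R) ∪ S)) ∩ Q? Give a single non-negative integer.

3

Q ∩ S = {4, 6, 7, 8, 12, 15, 16}
(Q ∩ S) ∩ R = {4, 6, 7, 12, 15, 16}
((Q ∩ S) ∩ R) ∪ S = {4, 6, 7, 8, 10, 11, 12, 13, 15, 16, 18}
P ∩ (((Q ∩ S) ∩ R) ∪ S) = {8, 10, 11, 12, 13, 16}
(P ∩ (((Q ∩ S) ∩ R) ∪ S)) ∩ Q = {8, 12, 16}
|(P ∩ (((Q ∩ S) ∩ R) ∪ S)) ∩ Q| = 3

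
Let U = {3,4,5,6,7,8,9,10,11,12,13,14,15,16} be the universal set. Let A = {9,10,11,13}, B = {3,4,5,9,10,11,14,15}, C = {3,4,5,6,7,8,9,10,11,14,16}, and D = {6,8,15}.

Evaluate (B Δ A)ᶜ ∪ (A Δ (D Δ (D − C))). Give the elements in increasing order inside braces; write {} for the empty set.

B Δ A = {3,4,5,13,14,15}
(B Δ A)ᶜ = {6,7,8,9,10,11,12,16}
D − C = {15}
D Δ (D − C) = {6,8}
A Δ (D Δ (D − C)) = {6,8,9,10,11,13}
(B Δ A)ᶜ ∪ (A Δ (D Δ (D − C))) = {6,7,8,9,10,11,12,13,16}

{6,7,8,9,10,11,12,13,16}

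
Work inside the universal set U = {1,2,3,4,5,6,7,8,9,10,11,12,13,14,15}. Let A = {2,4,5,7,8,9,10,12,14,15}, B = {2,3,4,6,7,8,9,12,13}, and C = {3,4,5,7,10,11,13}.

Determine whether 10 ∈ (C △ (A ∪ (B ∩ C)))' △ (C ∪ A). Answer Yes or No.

10 ∉ B and 10 ∈ C, so 10 ∉ B ∩ C
10 ∈ A and 10 ∉ (B ∩ C), so 10 ∈ A ∪ (B ∩ C)
10 ∈ C and 10 ∈ (A ∪ (B ∩ C)), so 10 ∉ C △ (A ∪ (B ∩ C))
10 ∈ (C △ (A ∪ (B ∩ C)))' since 10 ∉ (C △ (A ∪ (B ∩ C)))
10 ∈ C and 10 ∈ A, so 10 ∈ C ∪ A
10 ∈ (C △ (A ∪ (B ∩ C)))' and 10 ∈ (C ∪ A), so 10 ∉ (C △ (A ∪ (B ∩ C)))' △ (C ∪ A)

No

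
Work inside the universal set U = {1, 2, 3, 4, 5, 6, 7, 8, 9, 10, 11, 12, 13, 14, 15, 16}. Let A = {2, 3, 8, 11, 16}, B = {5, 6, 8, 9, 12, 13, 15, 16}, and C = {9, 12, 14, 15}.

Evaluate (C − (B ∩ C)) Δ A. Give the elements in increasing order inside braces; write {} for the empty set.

B ∩ C = {9, 12, 15}
C − (B ∩ C) = {14}
(C − (B ∩ C)) Δ A = {2, 3, 8, 11, 14, 16}

{2, 3, 8, 11, 14, 16}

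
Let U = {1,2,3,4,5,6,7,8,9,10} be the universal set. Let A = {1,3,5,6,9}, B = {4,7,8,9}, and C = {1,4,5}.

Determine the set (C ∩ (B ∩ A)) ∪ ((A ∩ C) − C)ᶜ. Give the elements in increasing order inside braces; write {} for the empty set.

B ∩ A = {9}
C ∩ (B ∩ A) = {}
A ∩ C = {1,5}
(A ∩ C) − C = {}
((A ∩ C) − C)ᶜ = {1,2,3,4,5,6,7,8,9,10}
(C ∩ (B ∩ A)) ∪ ((A ∩ C) − C)ᶜ = {1,2,3,4,5,6,7,8,9,10}

{1,2,3,4,5,6,7,8,9,10}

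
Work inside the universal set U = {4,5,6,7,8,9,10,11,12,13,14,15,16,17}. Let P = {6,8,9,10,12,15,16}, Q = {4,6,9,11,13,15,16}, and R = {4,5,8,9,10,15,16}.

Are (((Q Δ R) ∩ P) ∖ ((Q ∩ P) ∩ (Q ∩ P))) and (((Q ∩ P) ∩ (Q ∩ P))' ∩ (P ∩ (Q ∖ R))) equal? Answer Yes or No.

Q Δ R = {5,6,8,10,11,13}
(Q Δ R) ∩ P = {6,8,10}
Q ∩ P = {6,9,15,16}
(Q ∩ P) ∩ (Q ∩ P) = {6,9,15,16}
((Q Δ R) ∩ P) ∖ ((Q ∩ P) ∩ (Q ∩ P)) = {8,10}
((Q ∩ P) ∩ (Q ∩ P))' = {4,5,7,8,10,11,12,13,14,17}
Q ∖ R = {6,11,13}
P ∩ (Q ∖ R) = {6}
((Q ∩ P) ∩ (Q ∩ P))' ∩ (P ∩ (Q ∖ R)) = {}
8 ∈ ((Q Δ R) ∩ P) ∖ ((Q ∩ P) ∩ (Q ∩ P)) but 8 ∉ ((Q ∩ P) ∩ (Q ∩ P))' ∩ (P ∩ (Q ∖ R)), so they differ.

No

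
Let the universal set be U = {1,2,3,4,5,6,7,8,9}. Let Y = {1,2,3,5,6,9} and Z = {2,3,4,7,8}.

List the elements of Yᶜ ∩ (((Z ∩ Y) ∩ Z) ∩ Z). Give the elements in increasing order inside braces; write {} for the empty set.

Yᶜ = {4,7,8}
Z ∩ Y = {2,3}
(Z ∩ Y) ∩ Z = {2,3}
((Z ∩ Y) ∩ Z) ∩ Z = {2,3}
Yᶜ ∩ (((Z ∩ Y) ∩ Z) ∩ Z) = {}

{}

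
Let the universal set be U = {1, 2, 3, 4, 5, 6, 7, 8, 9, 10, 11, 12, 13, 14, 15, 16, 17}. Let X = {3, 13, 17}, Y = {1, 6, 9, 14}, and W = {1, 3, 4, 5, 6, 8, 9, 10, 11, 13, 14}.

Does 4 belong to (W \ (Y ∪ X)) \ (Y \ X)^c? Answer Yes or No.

No

4 ∉ Y and 4 ∉ X, so 4 ∉ Y ∪ X
4 ∈ W and 4 ∉ (Y ∪ X), so 4 ∈ W \ (Y ∪ X)
4 ∉ Y and 4 ∉ X, so 4 ∉ Y \ X
4 ∈ (Y \ X)^c since 4 ∉ (Y \ X)
4 ∈ (W \ (Y ∪ X)) and 4 ∈ (Y \ X)^c, so 4 ∉ (W \ (Y ∪ X)) \ (Y \ X)^c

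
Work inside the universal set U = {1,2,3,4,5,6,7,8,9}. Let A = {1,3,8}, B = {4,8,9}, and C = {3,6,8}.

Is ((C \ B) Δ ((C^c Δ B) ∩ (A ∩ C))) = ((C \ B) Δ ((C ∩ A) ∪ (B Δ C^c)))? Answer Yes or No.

No

C \ B = {3,6}
C^c = {1,2,4,5,7,9}
C^c Δ B = {1,2,5,7,8}
A ∩ C = {3,8}
(C^c Δ B) ∩ (A ∩ C) = {8}
(C \ B) Δ ((C^c Δ B) ∩ (A ∩ C)) = {3,6,8}
C ∩ A = {3,8}
B Δ C^c = {1,2,5,7,8}
(C ∩ A) ∪ (B Δ C^c) = {1,2,3,5,7,8}
(C \ B) Δ ((C ∩ A) ∪ (B Δ C^c)) = {1,2,5,6,7,8}
1 ∈ (C \ B) Δ ((C ∩ A) ∪ (B Δ C^c)) but 1 ∉ (C \ B) Δ ((C^c Δ B) ∩ (A ∩ C)), so they differ.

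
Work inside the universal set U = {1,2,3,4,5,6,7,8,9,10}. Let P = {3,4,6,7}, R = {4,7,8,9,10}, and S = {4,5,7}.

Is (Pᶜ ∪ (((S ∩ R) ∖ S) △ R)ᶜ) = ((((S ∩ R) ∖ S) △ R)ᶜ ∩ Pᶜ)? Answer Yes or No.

Pᶜ = {1,2,5,8,9,10}
S ∩ R = {4,7}
(S ∩ R) ∖ S = {}
((S ∩ R) ∖ S) △ R = {4,7,8,9,10}
(((S ∩ R) ∖ S) △ R)ᶜ = {1,2,3,5,6}
Pᶜ ∪ (((S ∩ R) ∖ S) △ R)ᶜ = {1,2,3,5,6,8,9,10}
(((S ∩ R) ∖ S) △ R)ᶜ ∩ Pᶜ = {1,2,5}
3 ∈ Pᶜ ∪ (((S ∩ R) ∖ S) △ R)ᶜ but 3 ∉ (((S ∩ R) ∖ S) △ R)ᶜ ∩ Pᶜ, so they differ.

No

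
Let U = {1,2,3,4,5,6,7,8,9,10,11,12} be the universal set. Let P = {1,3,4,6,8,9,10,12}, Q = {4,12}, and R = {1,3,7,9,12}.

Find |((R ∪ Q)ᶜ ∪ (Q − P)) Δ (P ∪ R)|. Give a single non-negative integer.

9

R ∪ Q = {1,3,4,7,9,12}
(R ∪ Q)ᶜ = {2,5,6,8,10,11}
Q − P = {}
(R ∪ Q)ᶜ ∪ (Q − P) = {2,5,6,8,10,11}
P ∪ R = {1,3,4,6,7,8,9,10,12}
((R ∪ Q)ᶜ ∪ (Q − P)) Δ (P ∪ R) = {1,2,3,4,5,7,9,11,12}
|((R ∪ Q)ᶜ ∪ (Q − P)) Δ (P ∪ R)| = 9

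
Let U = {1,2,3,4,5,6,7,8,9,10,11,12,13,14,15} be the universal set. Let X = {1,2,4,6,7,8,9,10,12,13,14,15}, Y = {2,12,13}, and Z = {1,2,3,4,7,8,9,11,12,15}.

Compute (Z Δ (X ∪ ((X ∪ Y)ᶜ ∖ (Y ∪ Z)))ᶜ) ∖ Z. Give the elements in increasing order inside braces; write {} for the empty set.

X ∪ Y = {1,2,4,6,7,8,9,10,12,13,14,15}
(X ∪ Y)ᶜ = {3,5,11}
Y ∪ Z = {1,2,3,4,7,8,9,11,12,13,15}
(X ∪ Y)ᶜ ∖ (Y ∪ Z) = {5}
X ∪ ((X ∪ Y)ᶜ ∖ (Y ∪ Z)) = {1,2,4,5,6,7,8,9,10,12,13,14,15}
(X ∪ ((X ∪ Y)ᶜ ∖ (Y ∪ Z)))ᶜ = {3,11}
Z Δ (X ∪ ((X ∪ Y)ᶜ ∖ (Y ∪ Z)))ᶜ = {1,2,4,7,8,9,12,15}
(Z Δ (X ∪ ((X ∪ Y)ᶜ ∖ (Y ∪ Z)))ᶜ) ∖ Z = {}

{}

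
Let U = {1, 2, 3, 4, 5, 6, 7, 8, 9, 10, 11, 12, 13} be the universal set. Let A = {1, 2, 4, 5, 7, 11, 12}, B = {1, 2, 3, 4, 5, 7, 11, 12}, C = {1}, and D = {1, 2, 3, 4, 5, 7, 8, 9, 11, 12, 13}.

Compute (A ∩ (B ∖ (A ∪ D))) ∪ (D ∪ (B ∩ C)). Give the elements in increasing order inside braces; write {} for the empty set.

{1, 2, 3, 4, 5, 7, 8, 9, 11, 12, 13}

A ∪ D = {1, 2, 3, 4, 5, 7, 8, 9, 11, 12, 13}
B ∖ (A ∪ D) = {}
A ∩ (B ∖ (A ∪ D)) = {}
B ∩ C = {1}
D ∪ (B ∩ C) = {1, 2, 3, 4, 5, 7, 8, 9, 11, 12, 13}
(A ∩ (B ∖ (A ∪ D))) ∪ (D ∪ (B ∩ C)) = {1, 2, 3, 4, 5, 7, 8, 9, 11, 12, 13}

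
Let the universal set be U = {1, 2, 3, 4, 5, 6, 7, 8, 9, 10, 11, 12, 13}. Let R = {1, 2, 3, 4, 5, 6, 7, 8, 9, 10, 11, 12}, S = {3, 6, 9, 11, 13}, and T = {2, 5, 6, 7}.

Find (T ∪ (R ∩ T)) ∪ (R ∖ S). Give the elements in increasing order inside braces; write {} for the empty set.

{1, 2, 4, 5, 6, 7, 8, 10, 12}

R ∩ T = {2, 5, 6, 7}
T ∪ (R ∩ T) = {2, 5, 6, 7}
R ∖ S = {1, 2, 4, 5, 7, 8, 10, 12}
(T ∪ (R ∩ T)) ∪ (R ∖ S) = {1, 2, 4, 5, 6, 7, 8, 10, 12}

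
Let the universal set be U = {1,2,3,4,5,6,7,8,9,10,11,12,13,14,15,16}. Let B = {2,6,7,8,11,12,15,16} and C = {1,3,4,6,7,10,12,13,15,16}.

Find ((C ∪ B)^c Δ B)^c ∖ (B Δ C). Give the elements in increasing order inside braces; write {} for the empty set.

C ∪ B = {1,2,3,4,6,7,8,10,11,12,13,15,16}
(C ∪ B)^c = {5,9,14}
(C ∪ B)^c Δ B = {2,5,6,7,8,9,11,12,14,15,16}
((C ∪ B)^c Δ B)^c = {1,3,4,10,13}
B Δ C = {1,2,3,4,8,10,11,13}
((C ∪ B)^c Δ B)^c ∖ (B Δ C) = {}

{}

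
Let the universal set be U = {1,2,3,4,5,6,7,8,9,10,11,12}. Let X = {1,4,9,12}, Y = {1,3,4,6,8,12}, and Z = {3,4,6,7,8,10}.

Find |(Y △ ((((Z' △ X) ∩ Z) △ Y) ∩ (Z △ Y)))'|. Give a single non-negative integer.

8

Z' = {1,2,5,9,11,12}
Z' △ X = {2,4,5,11}
(Z' △ X) ∩ Z = {4}
((Z' △ X) ∩ Z) △ Y = {1,3,6,8,12}
Z △ Y = {1,7,10,12}
(((Z' △ X) ∩ Z) △ Y) ∩ (Z △ Y) = {1,12}
Y △ ((((Z' △ X) ∩ Z) △ Y) ∩ (Z △ Y)) = {3,4,6,8}
(Y △ ((((Z' △ X) ∩ Z) △ Y) ∩ (Z △ Y)))' = {1,2,5,7,9,10,11,12}
|(Y △ ((((Z' △ X) ∩ Z) △ Y) ∩ (Z △ Y)))'| = 8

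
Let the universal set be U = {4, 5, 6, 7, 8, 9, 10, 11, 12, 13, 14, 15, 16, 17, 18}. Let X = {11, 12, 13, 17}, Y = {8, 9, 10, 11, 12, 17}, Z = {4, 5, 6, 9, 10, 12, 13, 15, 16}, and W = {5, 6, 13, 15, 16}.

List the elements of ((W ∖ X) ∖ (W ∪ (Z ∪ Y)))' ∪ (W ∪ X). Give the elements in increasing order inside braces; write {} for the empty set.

W ∖ X = {5, 6, 15, 16}
Z ∪ Y = {4, 5, 6, 8, 9, 10, 11, 12, 13, 15, 16, 17}
W ∪ (Z ∪ Y) = {4, 5, 6, 8, 9, 10, 11, 12, 13, 15, 16, 17}
(W ∖ X) ∖ (W ∪ (Z ∪ Y)) = {}
((W ∖ X) ∖ (W ∪ (Z ∪ Y)))' = {4, 5, 6, 7, 8, 9, 10, 11, 12, 13, 14, 15, 16, 17, 18}
W ∪ X = {5, 6, 11, 12, 13, 15, 16, 17}
((W ∖ X) ∖ (W ∪ (Z ∪ Y)))' ∪ (W ∪ X) = {4, 5, 6, 7, 8, 9, 10, 11, 12, 13, 14, 15, 16, 17, 18}

{4, 5, 6, 7, 8, 9, 10, 11, 12, 13, 14, 15, 16, 17, 18}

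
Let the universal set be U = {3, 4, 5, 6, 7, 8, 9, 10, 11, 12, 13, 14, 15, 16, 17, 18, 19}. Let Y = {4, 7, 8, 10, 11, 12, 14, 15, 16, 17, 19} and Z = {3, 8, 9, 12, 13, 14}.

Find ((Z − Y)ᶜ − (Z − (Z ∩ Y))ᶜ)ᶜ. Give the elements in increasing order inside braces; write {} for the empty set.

Z − Y = {3, 9, 13}
(Z − Y)ᶜ = {4, 5, 6, 7, 8, 10, 11, 12, 14, 15, 16, 17, 18, 19}
Z ∩ Y = {8, 12, 14}
Z − (Z ∩ Y) = {3, 9, 13}
(Z − (Z ∩ Y))ᶜ = {4, 5, 6, 7, 8, 10, 11, 12, 14, 15, 16, 17, 18, 19}
(Z − Y)ᶜ − (Z − (Z ∩ Y))ᶜ = {}
((Z − Y)ᶜ − (Z − (Z ∩ Y))ᶜ)ᶜ = {3, 4, 5, 6, 7, 8, 9, 10, 11, 12, 13, 14, 15, 16, 17, 18, 19}

{3, 4, 5, 6, 7, 8, 9, 10, 11, 12, 13, 14, 15, 16, 17, 18, 19}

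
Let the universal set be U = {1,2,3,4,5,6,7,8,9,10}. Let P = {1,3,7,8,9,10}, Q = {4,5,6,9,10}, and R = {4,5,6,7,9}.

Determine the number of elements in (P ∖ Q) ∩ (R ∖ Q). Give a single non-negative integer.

1

P ∖ Q = {1,3,7,8}
R ∖ Q = {7}
(P ∖ Q) ∩ (R ∖ Q) = {7}
|(P ∖ Q) ∩ (R ∖ Q)| = 1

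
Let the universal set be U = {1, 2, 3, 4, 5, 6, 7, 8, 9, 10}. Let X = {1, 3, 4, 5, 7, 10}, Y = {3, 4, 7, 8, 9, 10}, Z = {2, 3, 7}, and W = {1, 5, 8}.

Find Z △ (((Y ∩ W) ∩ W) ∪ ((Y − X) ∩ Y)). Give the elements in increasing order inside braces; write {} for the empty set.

Y ∩ W = {8}
(Y ∩ W) ∩ W = {8}
Y − X = {8, 9}
(Y − X) ∩ Y = {8, 9}
((Y ∩ W) ∩ W) ∪ ((Y − X) ∩ Y) = {8, 9}
Z △ (((Y ∩ W) ∩ W) ∪ ((Y − X) ∩ Y)) = {2, 3, 7, 8, 9}

{2, 3, 7, 8, 9}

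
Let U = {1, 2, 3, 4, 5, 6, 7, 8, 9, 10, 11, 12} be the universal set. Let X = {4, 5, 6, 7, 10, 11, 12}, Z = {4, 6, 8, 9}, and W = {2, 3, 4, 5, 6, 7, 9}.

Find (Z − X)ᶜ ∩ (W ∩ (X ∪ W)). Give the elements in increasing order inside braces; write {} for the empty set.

Z − X = {8, 9}
(Z − X)ᶜ = {1, 2, 3, 4, 5, 6, 7, 10, 11, 12}
X ∪ W = {2, 3, 4, 5, 6, 7, 9, 10, 11, 12}
W ∩ (X ∪ W) = {2, 3, 4, 5, 6, 7, 9}
(Z − X)ᶜ ∩ (W ∩ (X ∪ W)) = {2, 3, 4, 5, 6, 7}

{2, 3, 4, 5, 6, 7}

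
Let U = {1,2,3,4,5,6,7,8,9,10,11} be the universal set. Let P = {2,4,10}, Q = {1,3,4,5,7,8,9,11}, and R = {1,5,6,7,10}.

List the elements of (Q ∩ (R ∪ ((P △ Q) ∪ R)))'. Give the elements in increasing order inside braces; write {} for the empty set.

{2,4,6,10}

P △ Q = {1,2,3,5,7,8,9,10,11}
(P △ Q) ∪ R = {1,2,3,5,6,7,8,9,10,11}
R ∪ ((P △ Q) ∪ R) = {1,2,3,5,6,7,8,9,10,11}
Q ∩ (R ∪ ((P △ Q) ∪ R)) = {1,3,5,7,8,9,11}
(Q ∩ (R ∪ ((P △ Q) ∪ R)))' = {2,4,6,10}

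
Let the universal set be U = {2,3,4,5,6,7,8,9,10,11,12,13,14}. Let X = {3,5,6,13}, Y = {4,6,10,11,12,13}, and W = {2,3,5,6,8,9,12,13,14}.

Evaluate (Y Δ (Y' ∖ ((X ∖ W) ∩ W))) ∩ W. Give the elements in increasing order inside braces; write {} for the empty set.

Y' = {2,3,5,7,8,9,14}
X ∖ W = {}
(X ∖ W) ∩ W = {}
Y' ∖ ((X ∖ W) ∩ W) = {2,3,5,7,8,9,14}
Y Δ (Y' ∖ ((X ∖ W) ∩ W)) = {2,3,4,5,6,7,8,9,10,11,12,13,14}
(Y Δ (Y' ∖ ((X ∖ W) ∩ W))) ∩ W = {2,3,5,6,8,9,12,13,14}

{2,3,5,6,8,9,12,13,14}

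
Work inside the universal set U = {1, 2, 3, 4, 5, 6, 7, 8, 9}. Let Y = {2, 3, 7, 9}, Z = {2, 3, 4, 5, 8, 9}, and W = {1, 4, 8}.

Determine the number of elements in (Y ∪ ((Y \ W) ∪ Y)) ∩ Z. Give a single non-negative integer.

Y \ W = {2, 3, 7, 9}
(Y \ W) ∪ Y = {2, 3, 7, 9}
Y ∪ ((Y \ W) ∪ Y) = {2, 3, 7, 9}
(Y ∪ ((Y \ W) ∪ Y)) ∩ Z = {2, 3, 9}
|(Y ∪ ((Y \ W) ∪ Y)) ∩ Z| = 3

3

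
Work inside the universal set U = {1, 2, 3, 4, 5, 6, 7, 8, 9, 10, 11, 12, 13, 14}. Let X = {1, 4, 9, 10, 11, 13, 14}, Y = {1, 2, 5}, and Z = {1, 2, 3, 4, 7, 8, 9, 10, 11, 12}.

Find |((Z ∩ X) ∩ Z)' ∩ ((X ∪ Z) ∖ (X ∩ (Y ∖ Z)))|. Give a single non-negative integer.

7

Z ∩ X = {1, 4, 9, 10, 11}
(Z ∩ X) ∩ Z = {1, 4, 9, 10, 11}
((Z ∩ X) ∩ Z)' = {2, 3, 5, 6, 7, 8, 12, 13, 14}
X ∪ Z = {1, 2, 3, 4, 7, 8, 9, 10, 11, 12, 13, 14}
Y ∖ Z = {5}
X ∩ (Y ∖ Z) = {}
(X ∪ Z) ∖ (X ∩ (Y ∖ Z)) = {1, 2, 3, 4, 7, 8, 9, 10, 11, 12, 13, 14}
((Z ∩ X) ∩ Z)' ∩ ((X ∪ Z) ∖ (X ∩ (Y ∖ Z))) = {2, 3, 7, 8, 12, 13, 14}
|((Z ∩ X) ∩ Z)' ∩ ((X ∪ Z) ∖ (X ∩ (Y ∖ Z)))| = 7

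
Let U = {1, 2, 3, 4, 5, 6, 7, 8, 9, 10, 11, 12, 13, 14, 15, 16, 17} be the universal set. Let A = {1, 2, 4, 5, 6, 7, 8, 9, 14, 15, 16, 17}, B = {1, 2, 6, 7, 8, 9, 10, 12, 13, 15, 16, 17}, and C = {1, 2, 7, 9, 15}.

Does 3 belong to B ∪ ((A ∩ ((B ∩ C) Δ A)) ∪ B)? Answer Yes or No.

No

3 ∉ B and 3 ∉ C, so 3 ∉ B ∩ C
3 ∉ (B ∩ C) and 3 ∉ A, so 3 ∉ (B ∩ C) Δ A
3 ∉ A and 3 ∉ ((B ∩ C) Δ A), so 3 ∉ A ∩ ((B ∩ C) Δ A)
3 ∉ (A ∩ ((B ∩ C) Δ A)) and 3 ∉ B, so 3 ∉ (A ∩ ((B ∩ C) Δ A)) ∪ B
3 ∉ B and 3 ∉ ((A ∩ ((B ∩ C) Δ A)) ∪ B), so 3 ∉ B ∪ ((A ∩ ((B ∩ C) Δ A)) ∪ B)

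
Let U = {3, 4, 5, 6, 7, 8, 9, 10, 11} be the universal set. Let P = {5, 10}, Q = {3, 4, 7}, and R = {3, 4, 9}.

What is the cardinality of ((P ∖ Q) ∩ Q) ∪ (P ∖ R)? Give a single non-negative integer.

P ∖ Q = {5, 10}
(P ∖ Q) ∩ Q = {}
P ∖ R = {5, 10}
((P ∖ Q) ∩ Q) ∪ (P ∖ R) = {5, 10}
|((P ∖ Q) ∩ Q) ∪ (P ∖ R)| = 2

2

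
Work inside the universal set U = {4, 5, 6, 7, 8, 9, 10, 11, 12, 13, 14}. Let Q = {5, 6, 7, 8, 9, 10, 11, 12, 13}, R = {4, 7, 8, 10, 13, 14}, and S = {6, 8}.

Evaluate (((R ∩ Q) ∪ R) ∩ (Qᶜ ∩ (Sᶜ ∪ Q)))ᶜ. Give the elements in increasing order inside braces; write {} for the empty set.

{5, 6, 7, 8, 9, 10, 11, 12, 13}

R ∩ Q = {7, 8, 10, 13}
(R ∩ Q) ∪ R = {4, 7, 8, 10, 13, 14}
Qᶜ = {4, 14}
Sᶜ = {4, 5, 7, 9, 10, 11, 12, 13, 14}
Sᶜ ∪ Q = {4, 5, 6, 7, 8, 9, 10, 11, 12, 13, 14}
Qᶜ ∩ (Sᶜ ∪ Q) = {4, 14}
((R ∩ Q) ∪ R) ∩ (Qᶜ ∩ (Sᶜ ∪ Q)) = {4, 14}
(((R ∩ Q) ∪ R) ∩ (Qᶜ ∩ (Sᶜ ∪ Q)))ᶜ = {5, 6, 7, 8, 9, 10, 11, 12, 13}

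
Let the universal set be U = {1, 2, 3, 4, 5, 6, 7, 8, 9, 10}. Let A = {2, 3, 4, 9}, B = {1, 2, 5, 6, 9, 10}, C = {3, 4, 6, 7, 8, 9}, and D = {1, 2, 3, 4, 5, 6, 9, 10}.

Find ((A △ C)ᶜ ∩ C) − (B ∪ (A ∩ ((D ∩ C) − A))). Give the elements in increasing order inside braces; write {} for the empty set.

{3, 4}

A △ C = {2, 6, 7, 8}
(A △ C)ᶜ = {1, 3, 4, 5, 9, 10}
(A △ C)ᶜ ∩ C = {3, 4, 9}
D ∩ C = {3, 4, 6, 9}
(D ∩ C) − A = {6}
A ∩ ((D ∩ C) − A) = {}
B ∪ (A ∩ ((D ∩ C) − A)) = {1, 2, 5, 6, 9, 10}
((A △ C)ᶜ ∩ C) − (B ∪ (A ∩ ((D ∩ C) − A))) = {3, 4}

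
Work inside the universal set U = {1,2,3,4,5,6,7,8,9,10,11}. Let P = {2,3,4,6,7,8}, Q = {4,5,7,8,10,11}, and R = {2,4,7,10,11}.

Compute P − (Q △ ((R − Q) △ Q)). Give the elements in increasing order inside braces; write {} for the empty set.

{3,4,6,7,8}

R − Q = {2}
(R − Q) △ Q = {2,4,5,7,8,10,11}
Q △ ((R − Q) △ Q) = {2}
P − (Q △ ((R − Q) △ Q)) = {3,4,6,7,8}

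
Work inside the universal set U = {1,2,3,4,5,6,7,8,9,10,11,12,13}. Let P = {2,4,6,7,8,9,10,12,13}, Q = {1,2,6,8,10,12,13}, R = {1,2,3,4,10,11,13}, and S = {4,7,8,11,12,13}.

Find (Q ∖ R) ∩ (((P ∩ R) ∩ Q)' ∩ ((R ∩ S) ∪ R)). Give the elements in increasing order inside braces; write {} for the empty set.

{}

Q ∖ R = {6,8,12}
P ∩ R = {2,4,10,13}
(P ∩ R) ∩ Q = {2,10,13}
((P ∩ R) ∩ Q)' = {1,3,4,5,6,7,8,9,11,12}
R ∩ S = {4,11,13}
(R ∩ S) ∪ R = {1,2,3,4,10,11,13}
((P ∩ R) ∩ Q)' ∩ ((R ∩ S) ∪ R) = {1,3,4,11}
(Q ∖ R) ∩ (((P ∩ R) ∩ Q)' ∩ ((R ∩ S) ∪ R)) = {}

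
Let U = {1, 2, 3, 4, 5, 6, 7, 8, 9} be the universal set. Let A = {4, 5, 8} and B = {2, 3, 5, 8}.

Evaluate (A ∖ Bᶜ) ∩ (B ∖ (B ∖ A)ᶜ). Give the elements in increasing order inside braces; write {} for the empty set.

{}

Bᶜ = {1, 4, 6, 7, 9}
A ∖ Bᶜ = {5, 8}
B ∖ A = {2, 3}
(B ∖ A)ᶜ = {1, 4, 5, 6, 7, 8, 9}
B ∖ (B ∖ A)ᶜ = {2, 3}
(A ∖ Bᶜ) ∩ (B ∖ (B ∖ A)ᶜ) = {}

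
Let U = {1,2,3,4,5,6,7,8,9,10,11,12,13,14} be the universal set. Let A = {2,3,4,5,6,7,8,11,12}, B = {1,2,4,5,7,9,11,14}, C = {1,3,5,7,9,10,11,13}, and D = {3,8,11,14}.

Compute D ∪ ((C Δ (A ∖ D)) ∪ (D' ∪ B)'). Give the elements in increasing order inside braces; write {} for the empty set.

A ∖ D = {2,4,5,6,7,12}
C Δ (A ∖ D) = {1,2,3,4,6,9,10,11,12,13}
D' = {1,2,4,5,6,7,9,10,12,13}
D' ∪ B = {1,2,4,5,6,7,9,10,11,12,13,14}
(D' ∪ B)' = {3,8}
(C Δ (A ∖ D)) ∪ (D' ∪ B)' = {1,2,3,4,6,8,9,10,11,12,13}
D ∪ ((C Δ (A ∖ D)) ∪ (D' ∪ B)') = {1,2,3,4,6,8,9,10,11,12,13,14}

{1,2,3,4,6,8,9,10,11,12,13,14}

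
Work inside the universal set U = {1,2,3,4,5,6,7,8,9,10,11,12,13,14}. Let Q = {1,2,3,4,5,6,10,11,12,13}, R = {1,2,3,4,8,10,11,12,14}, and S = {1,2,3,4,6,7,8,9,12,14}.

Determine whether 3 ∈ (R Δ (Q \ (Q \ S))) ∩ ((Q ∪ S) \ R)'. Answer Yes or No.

No

3 ∈ Q and 3 ∈ S, so 3 ∉ Q \ S
3 ∈ Q and 3 ∉ (Q \ S), so 3 ∈ Q \ (Q \ S)
3 ∈ R and 3 ∈ (Q \ (Q \ S)), so 3 ∉ R Δ (Q \ (Q \ S))
3 ∈ Q and 3 ∈ S, so 3 ∈ Q ∪ S
3 ∈ (Q ∪ S) and 3 ∈ R, so 3 ∉ (Q ∪ S) \ R
3 ∈ ((Q ∪ S) \ R)' since 3 ∉ ((Q ∪ S) \ R)
3 ∉ (R Δ (Q \ (Q \ S))) and 3 ∈ ((Q ∪ S) \ R)', so 3 ∉ (R Δ (Q \ (Q \ S))) ∩ ((Q ∪ S) \ R)'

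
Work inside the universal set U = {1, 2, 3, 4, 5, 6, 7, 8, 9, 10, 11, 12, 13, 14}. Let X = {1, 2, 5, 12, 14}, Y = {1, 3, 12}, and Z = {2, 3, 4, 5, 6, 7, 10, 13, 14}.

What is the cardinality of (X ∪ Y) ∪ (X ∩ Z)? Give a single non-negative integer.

X ∪ Y = {1, 2, 3, 5, 12, 14}
X ∩ Z = {2, 5, 14}
(X ∪ Y) ∪ (X ∩ Z) = {1, 2, 3, 5, 12, 14}
|(X ∪ Y) ∪ (X ∩ Z)| = 6

6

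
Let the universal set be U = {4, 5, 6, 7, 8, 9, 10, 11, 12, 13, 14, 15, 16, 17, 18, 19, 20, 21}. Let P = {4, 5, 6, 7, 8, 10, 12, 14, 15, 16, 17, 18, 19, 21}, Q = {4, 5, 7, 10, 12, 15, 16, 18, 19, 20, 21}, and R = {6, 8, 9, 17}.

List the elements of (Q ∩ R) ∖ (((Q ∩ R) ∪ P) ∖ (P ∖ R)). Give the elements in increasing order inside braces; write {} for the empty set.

Q ∩ R = {}
(Q ∩ R) ∪ P = {4, 5, 6, 7, 8, 10, 12, 14, 15, 16, 17, 18, 19, 21}
P ∖ R = {4, 5, 7, 10, 12, 14, 15, 16, 18, 19, 21}
((Q ∩ R) ∪ P) ∖ (P ∖ R) = {6, 8, 17}
(Q ∩ R) ∖ (((Q ∩ R) ∪ P) ∖ (P ∖ R)) = {}

{}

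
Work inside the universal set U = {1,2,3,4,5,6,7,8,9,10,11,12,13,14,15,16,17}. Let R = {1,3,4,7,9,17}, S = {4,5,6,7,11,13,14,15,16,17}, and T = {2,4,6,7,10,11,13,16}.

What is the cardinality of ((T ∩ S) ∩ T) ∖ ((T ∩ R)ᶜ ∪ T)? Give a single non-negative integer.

T ∩ S = {4,6,7,11,13,16}
(T ∩ S) ∩ T = {4,6,7,11,13,16}
T ∩ R = {4,7}
(T ∩ R)ᶜ = {1,2,3,5,6,8,9,10,11,12,13,14,15,16,17}
(T ∩ R)ᶜ ∪ T = {1,2,3,4,5,6,7,8,9,10,11,12,13,14,15,16,17}
((T ∩ S) ∩ T) ∖ ((T ∩ R)ᶜ ∪ T) = {}
|((T ∩ S) ∩ T) ∖ ((T ∩ R)ᶜ ∪ T)| = 0

0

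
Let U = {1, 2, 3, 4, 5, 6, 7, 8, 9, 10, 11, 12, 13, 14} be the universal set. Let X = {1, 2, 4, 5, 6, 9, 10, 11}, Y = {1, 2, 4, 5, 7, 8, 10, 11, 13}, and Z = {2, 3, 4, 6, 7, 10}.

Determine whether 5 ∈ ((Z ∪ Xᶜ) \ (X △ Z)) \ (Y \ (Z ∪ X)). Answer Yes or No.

No

5 ∈ X, so 5 ∉ Xᶜ
5 ∉ Z and 5 ∉ Xᶜ, so 5 ∉ Z ∪ Xᶜ
5 ∈ X and 5 ∉ Z, so 5 ∈ X △ Z
5 ∉ (Z ∪ Xᶜ) and 5 ∈ (X △ Z), so 5 ∉ (Z ∪ Xᶜ) \ (X △ Z)
5 ∉ Z and 5 ∈ X, so 5 ∈ Z ∪ X
5 ∈ Y and 5 ∈ (Z ∪ X), so 5 ∉ Y \ (Z ∪ X)
5 ∉ ((Z ∪ Xᶜ) \ (X △ Z)) and 5 ∉ (Y \ (Z ∪ X)), so 5 ∉ ((Z ∪ Xᶜ) \ (X △ Z)) \ (Y \ (Z ∪ X))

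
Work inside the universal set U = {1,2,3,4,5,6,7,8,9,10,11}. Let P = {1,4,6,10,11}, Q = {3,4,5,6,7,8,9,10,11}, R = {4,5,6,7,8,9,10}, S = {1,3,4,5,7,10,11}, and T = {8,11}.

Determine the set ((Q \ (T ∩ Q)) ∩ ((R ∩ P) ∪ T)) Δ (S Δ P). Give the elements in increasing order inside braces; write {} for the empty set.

T ∩ Q = {8,11}
Q \ (T ∩ Q) = {3,4,5,6,7,9,10}
R ∩ P = {4,6,10}
(R ∩ P) ∪ T = {4,6,8,10,11}
(Q \ (T ∩ Q)) ∩ ((R ∩ P) ∪ T) = {4,6,10}
S Δ P = {3,5,6,7}
((Q \ (T ∩ Q)) ∩ ((R ∩ P) ∪ T)) Δ (S Δ P) = {3,4,5,7,10}

{3,4,5,7,10}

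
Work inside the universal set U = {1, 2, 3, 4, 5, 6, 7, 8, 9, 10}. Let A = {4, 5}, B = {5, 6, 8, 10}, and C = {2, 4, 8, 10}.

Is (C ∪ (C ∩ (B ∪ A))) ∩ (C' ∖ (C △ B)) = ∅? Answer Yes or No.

Yes

B ∪ A = {4, 5, 6, 8, 10}
C ∩ (B ∪ A) = {4, 8, 10}
C ∪ (C ∩ (B ∪ A)) = {2, 4, 8, 10}
C' = {1, 3, 5, 6, 7, 9}
C △ B = {2, 4, 5, 6}
C' ∖ (C △ B) = {1, 3, 7, 9}
{2, 4, 8, 10} and {1, 3, 7, 9} share no elements.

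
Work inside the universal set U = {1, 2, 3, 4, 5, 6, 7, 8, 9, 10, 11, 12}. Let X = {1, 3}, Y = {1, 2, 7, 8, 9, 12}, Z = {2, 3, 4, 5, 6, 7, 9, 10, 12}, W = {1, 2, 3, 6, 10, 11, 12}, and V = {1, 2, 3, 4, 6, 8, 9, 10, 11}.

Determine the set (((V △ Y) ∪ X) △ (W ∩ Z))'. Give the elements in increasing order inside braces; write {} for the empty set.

{3, 5, 6, 8, 9, 10, 12}

V △ Y = {3, 4, 6, 7, 10, 11, 12}
(V △ Y) ∪ X = {1, 3, 4, 6, 7, 10, 11, 12}
W ∩ Z = {2, 3, 6, 10, 12}
((V △ Y) ∪ X) △ (W ∩ Z) = {1, 2, 4, 7, 11}
(((V △ Y) ∪ X) △ (W ∩ Z))' = {3, 5, 6, 8, 9, 10, 12}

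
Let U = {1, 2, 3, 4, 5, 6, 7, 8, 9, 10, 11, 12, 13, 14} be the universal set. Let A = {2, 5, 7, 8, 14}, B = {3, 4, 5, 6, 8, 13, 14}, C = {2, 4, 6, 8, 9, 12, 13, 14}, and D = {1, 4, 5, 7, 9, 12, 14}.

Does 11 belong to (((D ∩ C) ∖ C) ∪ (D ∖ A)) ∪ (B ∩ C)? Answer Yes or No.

11 ∉ D and 11 ∉ C, so 11 ∉ D ∩ C
11 ∉ (D ∩ C) and 11 ∉ C, so 11 ∉ (D ∩ C) ∖ C
11 ∉ D and 11 ∉ A, so 11 ∉ D ∖ A
11 ∉ ((D ∩ C) ∖ C) and 11 ∉ (D ∖ A), so 11 ∉ ((D ∩ C) ∖ C) ∪ (D ∖ A)
11 ∉ B and 11 ∉ C, so 11 ∉ B ∩ C
11 ∉ (((D ∩ C) ∖ C) ∪ (D ∖ A)) and 11 ∉ (B ∩ C), so 11 ∉ (((D ∩ C) ∖ C) ∪ (D ∖ A)) ∪ (B ∩ C)

No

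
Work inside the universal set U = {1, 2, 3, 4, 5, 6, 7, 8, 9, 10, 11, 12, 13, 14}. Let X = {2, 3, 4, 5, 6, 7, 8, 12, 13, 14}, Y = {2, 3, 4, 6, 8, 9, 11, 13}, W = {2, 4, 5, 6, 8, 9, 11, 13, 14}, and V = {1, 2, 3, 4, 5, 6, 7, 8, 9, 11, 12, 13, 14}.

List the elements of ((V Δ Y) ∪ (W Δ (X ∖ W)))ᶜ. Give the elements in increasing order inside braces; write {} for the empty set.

{10}

V Δ Y = {1, 5, 7, 12, 14}
X ∖ W = {3, 7, 12}
W Δ (X ∖ W) = {2, 3, 4, 5, 6, 7, 8, 9, 11, 12, 13, 14}
(V Δ Y) ∪ (W Δ (X ∖ W)) = {1, 2, 3, 4, 5, 6, 7, 8, 9, 11, 12, 13, 14}
((V Δ Y) ∪ (W Δ (X ∖ W)))ᶜ = {10}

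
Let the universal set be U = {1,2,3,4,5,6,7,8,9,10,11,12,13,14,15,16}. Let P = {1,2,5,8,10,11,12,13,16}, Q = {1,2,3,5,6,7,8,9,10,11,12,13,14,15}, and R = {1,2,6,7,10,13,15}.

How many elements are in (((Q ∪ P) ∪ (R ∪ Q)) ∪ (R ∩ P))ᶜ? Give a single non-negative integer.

1

Q ∪ P = {1,2,3,5,6,7,8,9,10,11,12,13,14,15,16}
R ∪ Q = {1,2,3,5,6,7,8,9,10,11,12,13,14,15}
(Q ∪ P) ∪ (R ∪ Q) = {1,2,3,5,6,7,8,9,10,11,12,13,14,15,16}
R ∩ P = {1,2,10,13}
((Q ∪ P) ∪ (R ∪ Q)) ∪ (R ∩ P) = {1,2,3,5,6,7,8,9,10,11,12,13,14,15,16}
(((Q ∪ P) ∪ (R ∪ Q)) ∪ (R ∩ P))ᶜ = {4}
|(((Q ∪ P) ∪ (R ∪ Q)) ∪ (R ∩ P))ᶜ| = 1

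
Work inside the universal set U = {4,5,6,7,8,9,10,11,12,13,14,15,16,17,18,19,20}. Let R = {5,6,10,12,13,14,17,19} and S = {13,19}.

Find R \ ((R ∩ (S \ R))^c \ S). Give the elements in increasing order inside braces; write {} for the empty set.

S \ R = {}
R ∩ (S \ R) = {}
(R ∩ (S \ R))^c = {4,5,6,7,8,9,10,11,12,13,14,15,16,17,18,19,20}
(R ∩ (S \ R))^c \ S = {4,5,6,7,8,9,10,11,12,14,15,16,17,18,20}
R \ ((R ∩ (S \ R))^c \ S) = {13,19}

{13,19}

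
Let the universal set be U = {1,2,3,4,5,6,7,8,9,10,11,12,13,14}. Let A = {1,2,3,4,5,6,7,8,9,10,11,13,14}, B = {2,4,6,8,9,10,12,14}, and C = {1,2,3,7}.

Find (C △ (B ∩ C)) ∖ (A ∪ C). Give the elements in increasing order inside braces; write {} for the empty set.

B ∩ C = {2}
C △ (B ∩ C) = {1,3,7}
A ∪ C = {1,2,3,4,5,6,7,8,9,10,11,13,14}
(C △ (B ∩ C)) ∖ (A ∪ C) = {}

{}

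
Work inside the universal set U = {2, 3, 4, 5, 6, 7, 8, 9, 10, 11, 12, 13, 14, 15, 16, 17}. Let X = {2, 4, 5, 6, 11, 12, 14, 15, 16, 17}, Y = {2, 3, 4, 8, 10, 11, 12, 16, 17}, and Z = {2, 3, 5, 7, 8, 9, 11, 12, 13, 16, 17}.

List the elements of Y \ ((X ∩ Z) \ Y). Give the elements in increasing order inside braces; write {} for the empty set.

X ∩ Z = {2, 5, 11, 12, 16, 17}
(X ∩ Z) \ Y = {5}
Y \ ((X ∩ Z) \ Y) = {2, 3, 4, 8, 10, 11, 12, 16, 17}

{2, 3, 4, 8, 10, 11, 12, 16, 17}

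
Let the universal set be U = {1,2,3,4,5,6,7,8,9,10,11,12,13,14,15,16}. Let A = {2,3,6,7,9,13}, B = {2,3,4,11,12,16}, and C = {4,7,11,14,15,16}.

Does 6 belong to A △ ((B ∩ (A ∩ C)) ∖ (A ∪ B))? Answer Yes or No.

Yes

6 ∈ A and 6 ∉ C, so 6 ∉ A ∩ C
6 ∉ B and 6 ∉ (A ∩ C), so 6 ∉ B ∩ (A ∩ C)
6 ∈ A and 6 ∉ B, so 6 ∈ A ∪ B
6 ∉ (B ∩ (A ∩ C)) and 6 ∈ (A ∪ B), so 6 ∉ (B ∩ (A ∩ C)) ∖ (A ∪ B)
6 ∈ A and 6 ∉ ((B ∩ (A ∩ C)) ∖ (A ∪ B)), so 6 ∈ A △ ((B ∩ (A ∩ C)) ∖ (A ∪ B))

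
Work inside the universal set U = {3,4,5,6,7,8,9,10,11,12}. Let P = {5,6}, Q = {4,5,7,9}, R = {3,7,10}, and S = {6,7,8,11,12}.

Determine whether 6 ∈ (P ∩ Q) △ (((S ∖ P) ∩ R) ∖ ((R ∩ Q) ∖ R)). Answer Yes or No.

6 ∈ P and 6 ∉ Q, so 6 ∉ P ∩ Q
6 ∈ S and 6 ∈ P, so 6 ∉ S ∖ P
6 ∉ (S ∖ P) and 6 ∉ R, so 6 ∉ (S ∖ P) ∩ R
6 ∉ R and 6 ∉ Q, so 6 ∉ R ∩ Q
6 ∉ (R ∩ Q) and 6 ∉ R, so 6 ∉ (R ∩ Q) ∖ R
6 ∉ ((S ∖ P) ∩ R) and 6 ∉ ((R ∩ Q) ∖ R), so 6 ∉ ((S ∖ P) ∩ R) ∖ ((R ∩ Q) ∖ R)
6 ∉ (P ∩ Q) and 6 ∉ (((S ∖ P) ∩ R) ∖ ((R ∩ Q) ∖ R)), so 6 ∉ (P ∩ Q) △ (((S ∖ P) ∩ R) ∖ ((R ∩ Q) ∖ R))

No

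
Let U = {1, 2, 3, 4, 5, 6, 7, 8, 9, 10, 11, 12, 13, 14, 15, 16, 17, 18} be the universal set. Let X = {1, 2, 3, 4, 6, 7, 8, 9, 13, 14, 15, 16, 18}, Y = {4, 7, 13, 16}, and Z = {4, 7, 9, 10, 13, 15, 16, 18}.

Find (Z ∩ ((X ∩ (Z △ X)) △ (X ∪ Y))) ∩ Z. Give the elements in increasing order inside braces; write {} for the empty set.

Z △ X = {1, 2, 3, 6, 8, 10, 14}
X ∩ (Z △ X) = {1, 2, 3, 6, 8, 14}
X ∪ Y = {1, 2, 3, 4, 6, 7, 8, 9, 13, 14, 15, 16, 18}
(X ∩ (Z △ X)) △ (X ∪ Y) = {4, 7, 9, 13, 15, 16, 18}
Z ∩ ((X ∩ (Z △ X)) △ (X ∪ Y)) = {4, 7, 9, 13, 15, 16, 18}
(Z ∩ ((X ∩ (Z △ X)) △ (X ∪ Y))) ∩ Z = {4, 7, 9, 13, 15, 16, 18}

{4, 7, 9, 13, 15, 16, 18}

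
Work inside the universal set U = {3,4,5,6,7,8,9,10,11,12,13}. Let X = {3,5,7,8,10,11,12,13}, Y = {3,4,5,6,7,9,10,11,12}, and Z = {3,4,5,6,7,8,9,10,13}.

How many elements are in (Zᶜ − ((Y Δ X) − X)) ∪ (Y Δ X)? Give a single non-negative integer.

7

Zᶜ = {11,12}
Y Δ X = {4,6,8,9,13}
(Y Δ X) − X = {4,6,9}
Zᶜ − ((Y Δ X) − X) = {11,12}
(Zᶜ − ((Y Δ X) − X)) ∪ (Y Δ X) = {4,6,8,9,11,12,13}
|(Zᶜ − ((Y Δ X) − X)) ∪ (Y Δ X)| = 7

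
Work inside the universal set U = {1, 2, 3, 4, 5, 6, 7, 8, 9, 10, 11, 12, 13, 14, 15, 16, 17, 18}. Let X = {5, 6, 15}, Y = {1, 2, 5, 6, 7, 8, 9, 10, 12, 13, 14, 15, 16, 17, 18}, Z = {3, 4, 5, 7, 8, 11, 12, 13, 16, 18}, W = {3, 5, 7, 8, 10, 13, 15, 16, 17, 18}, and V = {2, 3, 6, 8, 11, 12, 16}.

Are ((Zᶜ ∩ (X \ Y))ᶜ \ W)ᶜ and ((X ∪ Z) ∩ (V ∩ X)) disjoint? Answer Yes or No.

Yes

Zᶜ = {1, 2, 6, 9, 10, 14, 15, 17}
X \ Y = {}
Zᶜ ∩ (X \ Y) = {}
(Zᶜ ∩ (X \ Y))ᶜ = {1, 2, 3, 4, 5, 6, 7, 8, 9, 10, 11, 12, 13, 14, 15, 16, 17, 18}
(Zᶜ ∩ (X \ Y))ᶜ \ W = {1, 2, 4, 6, 9, 11, 12, 14}
((Zᶜ ∩ (X \ Y))ᶜ \ W)ᶜ = {3, 5, 7, 8, 10, 13, 15, 16, 17, 18}
X ∪ Z = {3, 4, 5, 6, 7, 8, 11, 12, 13, 15, 16, 18}
V ∩ X = {6}
(X ∪ Z) ∩ (V ∩ X) = {6}
{3, 5, 7, 8, 10, 13, 15, 16, 17, 18} and {6} share no elements.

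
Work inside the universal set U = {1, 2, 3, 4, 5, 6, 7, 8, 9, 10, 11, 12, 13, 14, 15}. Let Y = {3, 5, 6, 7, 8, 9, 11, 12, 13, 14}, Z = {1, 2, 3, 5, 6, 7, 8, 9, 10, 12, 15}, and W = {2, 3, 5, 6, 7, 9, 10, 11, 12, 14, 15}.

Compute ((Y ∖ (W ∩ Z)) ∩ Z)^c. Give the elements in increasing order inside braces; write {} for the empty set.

W ∩ Z = {2, 3, 5, 6, 7, 9, 10, 12, 15}
Y ∖ (W ∩ Z) = {8, 11, 13, 14}
(Y ∖ (W ∩ Z)) ∩ Z = {8}
((Y ∖ (W ∩ Z)) ∩ Z)^c = {1, 2, 3, 4, 5, 6, 7, 9, 10, 11, 12, 13, 14, 15}

{1, 2, 3, 4, 5, 6, 7, 9, 10, 11, 12, 13, 14, 15}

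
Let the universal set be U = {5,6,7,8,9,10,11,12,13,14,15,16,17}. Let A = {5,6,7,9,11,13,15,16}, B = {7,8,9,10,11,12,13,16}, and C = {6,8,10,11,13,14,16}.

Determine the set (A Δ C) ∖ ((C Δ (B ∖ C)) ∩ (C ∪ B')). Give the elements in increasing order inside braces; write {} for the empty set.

{5,7,9,15}

A Δ C = {5,7,8,9,10,14,15}
B ∖ C = {7,9,12}
C Δ (B ∖ C) = {6,7,8,9,10,11,12,13,14,16}
B' = {5,6,14,15,17}
C ∪ B' = {5,6,8,10,11,13,14,15,16,17}
(C Δ (B ∖ C)) ∩ (C ∪ B') = {6,8,10,11,13,14,16}
(A Δ C) ∖ ((C Δ (B ∖ C)) ∩ (C ∪ B')) = {5,7,9,15}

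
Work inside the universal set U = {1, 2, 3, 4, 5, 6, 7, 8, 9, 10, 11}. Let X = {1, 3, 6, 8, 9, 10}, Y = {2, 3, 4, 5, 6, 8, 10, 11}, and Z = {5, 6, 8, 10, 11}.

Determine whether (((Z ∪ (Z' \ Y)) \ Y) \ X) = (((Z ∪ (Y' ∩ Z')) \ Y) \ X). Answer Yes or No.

Z' = {1, 2, 3, 4, 7, 9}
Z' \ Y = {1, 7, 9}
Z ∪ (Z' \ Y) = {1, 5, 6, 7, 8, 9, 10, 11}
(Z ∪ (Z' \ Y)) \ Y = {1, 7, 9}
((Z ∪ (Z' \ Y)) \ Y) \ X = {7}
Y' = {1, 7, 9}
Y' ∩ Z' = {1, 7, 9}
Z ∪ (Y' ∩ Z') = {1, 5, 6, 7, 8, 9, 10, 11}
(Z ∪ (Y' ∩ Z')) \ Y = {1, 7, 9}
((Z ∪ (Y' ∩ Z')) \ Y) \ X = {7}
Both equal {7}, so ((Z ∪ (Z' \ Y)) \ Y) \ X = ((Z ∪ (Y' ∩ Z')) \ Y) \ X.

Yes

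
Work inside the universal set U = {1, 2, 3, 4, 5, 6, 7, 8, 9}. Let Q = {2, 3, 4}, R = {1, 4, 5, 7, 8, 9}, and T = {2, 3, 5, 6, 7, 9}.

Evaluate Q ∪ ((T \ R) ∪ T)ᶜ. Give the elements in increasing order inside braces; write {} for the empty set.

T \ R = {2, 3, 6}
(T \ R) ∪ T = {2, 3, 5, 6, 7, 9}
((T \ R) ∪ T)ᶜ = {1, 4, 8}
Q ∪ ((T \ R) ∪ T)ᶜ = {1, 2, 3, 4, 8}

{1, 2, 3, 4, 8}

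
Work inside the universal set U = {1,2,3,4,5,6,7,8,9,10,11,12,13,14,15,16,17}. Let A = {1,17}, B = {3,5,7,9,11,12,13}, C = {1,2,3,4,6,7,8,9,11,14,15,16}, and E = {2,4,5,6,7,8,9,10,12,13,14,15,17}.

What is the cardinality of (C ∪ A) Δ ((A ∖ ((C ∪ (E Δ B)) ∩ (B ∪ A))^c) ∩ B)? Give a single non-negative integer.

C ∪ A = {1,2,3,4,6,7,8,9,11,14,15,16,17}
E Δ B = {2,3,4,6,8,10,11,14,15,17}
C ∪ (E Δ B) = {1,2,3,4,6,7,8,9,10,11,14,15,16,17}
B ∪ A = {1,3,5,7,9,11,12,13,17}
(C ∪ (E Δ B)) ∩ (B ∪ A) = {1,3,7,9,11,17}
((C ∪ (E Δ B)) ∩ (B ∪ A))^c = {2,4,5,6,8,10,12,13,14,15,16}
A ∖ ((C ∪ (E Δ B)) ∩ (B ∪ A))^c = {1,17}
(A ∖ ((C ∪ (E Δ B)) ∩ (B ∪ A))^c) ∩ B = {}
(C ∪ A) Δ ((A ∖ ((C ∪ (E Δ B)) ∩ (B ∪ A))^c) ∩ B) = {1,2,3,4,6,7,8,9,11,14,15,16,17}
|(C ∪ A) Δ ((A ∖ ((C ∪ (E Δ B)) ∩ (B ∪ A))^c) ∩ B)| = 13

13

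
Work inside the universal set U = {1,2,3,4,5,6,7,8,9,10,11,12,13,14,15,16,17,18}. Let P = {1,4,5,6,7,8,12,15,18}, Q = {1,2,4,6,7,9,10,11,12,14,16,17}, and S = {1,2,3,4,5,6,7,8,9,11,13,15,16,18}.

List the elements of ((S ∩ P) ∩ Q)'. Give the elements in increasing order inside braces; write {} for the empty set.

S ∩ P = {1,4,5,6,7,8,15,18}
(S ∩ P) ∩ Q = {1,4,6,7}
((S ∩ P) ∩ Q)' = {2,3,5,8,9,10,11,12,13,14,15,16,17,18}

{2,3,5,8,9,10,11,12,13,14,15,16,17,18}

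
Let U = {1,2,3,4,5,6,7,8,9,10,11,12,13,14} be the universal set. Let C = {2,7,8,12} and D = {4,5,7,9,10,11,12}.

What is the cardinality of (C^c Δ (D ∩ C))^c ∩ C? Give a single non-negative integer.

C^c = {1,3,4,5,6,9,10,11,13,14}
D ∩ C = {7,12}
C^c Δ (D ∩ C) = {1,3,4,5,6,7,9,10,11,12,13,14}
(C^c Δ (D ∩ C))^c = {2,8}
(C^c Δ (D ∩ C))^c ∩ C = {2,8}
|(C^c Δ (D ∩ C))^c ∩ C| = 2

2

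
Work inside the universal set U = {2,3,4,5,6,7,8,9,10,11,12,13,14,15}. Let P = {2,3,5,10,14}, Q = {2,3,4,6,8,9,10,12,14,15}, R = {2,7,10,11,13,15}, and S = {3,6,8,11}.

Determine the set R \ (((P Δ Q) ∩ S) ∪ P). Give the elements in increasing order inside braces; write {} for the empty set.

P Δ Q = {4,5,6,8,9,12,15}
(P Δ Q) ∩ S = {6,8}
((P Δ Q) ∩ S) ∪ P = {2,3,5,6,8,10,14}
R \ (((P Δ Q) ∩ S) ∪ P) = {7,11,13,15}

{7,11,13,15}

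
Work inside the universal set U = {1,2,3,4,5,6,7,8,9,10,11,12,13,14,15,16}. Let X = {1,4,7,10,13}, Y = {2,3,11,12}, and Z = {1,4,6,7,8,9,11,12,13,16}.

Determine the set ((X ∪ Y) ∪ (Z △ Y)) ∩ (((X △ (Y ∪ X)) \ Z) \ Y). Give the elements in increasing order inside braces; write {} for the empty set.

X ∪ Y = {1,2,3,4,7,10,11,12,13}
Z △ Y = {1,2,3,4,6,7,8,9,13,16}
(X ∪ Y) ∪ (Z △ Y) = {1,2,3,4,6,7,8,9,10,11,12,13,16}
Y ∪ X = {1,2,3,4,7,10,11,12,13}
X △ (Y ∪ X) = {2,3,11,12}
(X △ (Y ∪ X)) \ Z = {2,3}
((X △ (Y ∪ X)) \ Z) \ Y = {}
((X ∪ Y) ∪ (Z △ Y)) ∩ (((X △ (Y ∪ X)) \ Z) \ Y) = {}

{}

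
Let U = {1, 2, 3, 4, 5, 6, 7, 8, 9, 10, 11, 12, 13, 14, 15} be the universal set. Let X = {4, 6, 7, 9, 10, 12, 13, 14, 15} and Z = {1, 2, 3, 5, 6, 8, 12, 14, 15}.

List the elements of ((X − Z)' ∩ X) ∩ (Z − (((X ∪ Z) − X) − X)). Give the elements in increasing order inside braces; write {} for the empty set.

X − Z = {4, 7, 9, 10, 13}
(X − Z)' = {1, 2, 3, 5, 6, 8, 11, 12, 14, 15}
(X − Z)' ∩ X = {6, 12, 14, 15}
X ∪ Z = {1, 2, 3, 4, 5, 6, 7, 8, 9, 10, 12, 13, 14, 15}
(X ∪ Z) − X = {1, 2, 3, 5, 8}
((X ∪ Z) − X) − X = {1, 2, 3, 5, 8}
Z − (((X ∪ Z) − X) − X) = {6, 12, 14, 15}
((X − Z)' ∩ X) ∩ (Z − (((X ∪ Z) − X) − X)) = {6, 12, 14, 15}

{6, 12, 14, 15}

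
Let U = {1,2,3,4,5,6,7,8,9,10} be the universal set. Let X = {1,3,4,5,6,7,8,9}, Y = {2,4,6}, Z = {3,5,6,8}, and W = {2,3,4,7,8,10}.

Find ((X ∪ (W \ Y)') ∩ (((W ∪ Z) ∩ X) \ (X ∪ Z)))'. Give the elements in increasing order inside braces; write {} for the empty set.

W \ Y = {3,7,8,10}
(W \ Y)' = {1,2,4,5,6,9}
X ∪ (W \ Y)' = {1,2,3,4,5,6,7,8,9}
W ∪ Z = {2,3,4,5,6,7,8,10}
(W ∪ Z) ∩ X = {3,4,5,6,7,8}
X ∪ Z = {1,3,4,5,6,7,8,9}
((W ∪ Z) ∩ X) \ (X ∪ Z) = {}
(X ∪ (W \ Y)') ∩ (((W ∪ Z) ∩ X) \ (X ∪ Z)) = {}
((X ∪ (W \ Y)') ∩ (((W ∪ Z) ∩ X) \ (X ∪ Z)))' = {1,2,3,4,5,6,7,8,9,10}

{1,2,3,4,5,6,7,8,9,10}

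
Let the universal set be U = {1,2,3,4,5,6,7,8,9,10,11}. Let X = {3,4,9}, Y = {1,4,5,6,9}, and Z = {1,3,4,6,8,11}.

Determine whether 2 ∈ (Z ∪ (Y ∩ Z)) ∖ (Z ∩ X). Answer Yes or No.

2 ∉ Y and 2 ∉ Z, so 2 ∉ Y ∩ Z
2 ∉ Z and 2 ∉ (Y ∩ Z), so 2 ∉ Z ∪ (Y ∩ Z)
2 ∉ Z and 2 ∉ X, so 2 ∉ Z ∩ X
2 ∉ (Z ∪ (Y ∩ Z)) and 2 ∉ (Z ∩ X), so 2 ∉ (Z ∪ (Y ∩ Z)) ∖ (Z ∩ X)

No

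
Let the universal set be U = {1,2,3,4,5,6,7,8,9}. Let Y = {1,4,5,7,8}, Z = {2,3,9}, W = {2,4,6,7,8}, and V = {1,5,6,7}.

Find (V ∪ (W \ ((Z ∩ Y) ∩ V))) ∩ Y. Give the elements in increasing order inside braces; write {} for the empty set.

{1,4,5,7,8}

Z ∩ Y = {}
(Z ∩ Y) ∩ V = {}
W \ ((Z ∩ Y) ∩ V) = {2,4,6,7,8}
V ∪ (W \ ((Z ∩ Y) ∩ V)) = {1,2,4,5,6,7,8}
(V ∪ (W \ ((Z ∩ Y) ∩ V))) ∩ Y = {1,4,5,7,8}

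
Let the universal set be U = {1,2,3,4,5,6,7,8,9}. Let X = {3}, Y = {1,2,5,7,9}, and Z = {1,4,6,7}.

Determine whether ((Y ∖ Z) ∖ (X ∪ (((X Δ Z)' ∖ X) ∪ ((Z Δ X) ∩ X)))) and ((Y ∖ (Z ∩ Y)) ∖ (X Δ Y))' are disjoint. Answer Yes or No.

Y ∖ Z = {2,5,9}
X Δ Z = {1,3,4,6,7}
(X Δ Z)' = {2,5,8,9}
(X Δ Z)' ∖ X = {2,5,8,9}
Z Δ X = {1,3,4,6,7}
(Z Δ X) ∩ X = {3}
((X Δ Z)' ∖ X) ∪ ((Z Δ X) ∩ X) = {2,3,5,8,9}
X ∪ (((X Δ Z)' ∖ X) ∪ ((Z Δ X) ∩ X)) = {2,3,5,8,9}
(Y ∖ Z) ∖ (X ∪ (((X Δ Z)' ∖ X) ∪ ((Z Δ X) ∩ X))) = {}
Z ∩ Y = {1,7}
Y ∖ (Z ∩ Y) = {2,5,9}
X Δ Y = {1,2,3,5,7,9}
(Y ∖ (Z ∩ Y)) ∖ (X Δ Y) = {}
((Y ∖ (Z ∩ Y)) ∖ (X Δ Y))' = {1,2,3,4,5,6,7,8,9}
{} and {1,2,3,4,5,6,7,8,9} share no elements.

Yes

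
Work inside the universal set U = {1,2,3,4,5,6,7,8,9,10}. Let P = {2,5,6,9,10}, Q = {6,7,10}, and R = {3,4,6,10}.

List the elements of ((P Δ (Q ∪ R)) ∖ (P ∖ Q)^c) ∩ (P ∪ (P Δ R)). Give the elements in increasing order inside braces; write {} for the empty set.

Q ∪ R = {3,4,6,7,10}
P Δ (Q ∪ R) = {2,3,4,5,7,9}
P ∖ Q = {2,5,9}
(P ∖ Q)^c = {1,3,4,6,7,8,10}
(P Δ (Q ∪ R)) ∖ (P ∖ Q)^c = {2,5,9}
P Δ R = {2,3,4,5,9}
P ∪ (P Δ R) = {2,3,4,5,6,9,10}
((P Δ (Q ∪ R)) ∖ (P ∖ Q)^c) ∩ (P ∪ (P Δ R)) = {2,5,9}

{2,5,9}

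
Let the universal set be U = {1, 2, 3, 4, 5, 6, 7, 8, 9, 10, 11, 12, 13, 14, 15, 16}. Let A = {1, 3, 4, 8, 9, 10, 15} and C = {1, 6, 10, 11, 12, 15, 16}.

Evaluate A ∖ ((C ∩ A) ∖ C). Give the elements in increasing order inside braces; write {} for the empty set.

{1, 3, 4, 8, 9, 10, 15}

C ∩ A = {1, 10, 15}
(C ∩ A) ∖ C = {}
A ∖ ((C ∩ A) ∖ C) = {1, 3, 4, 8, 9, 10, 15}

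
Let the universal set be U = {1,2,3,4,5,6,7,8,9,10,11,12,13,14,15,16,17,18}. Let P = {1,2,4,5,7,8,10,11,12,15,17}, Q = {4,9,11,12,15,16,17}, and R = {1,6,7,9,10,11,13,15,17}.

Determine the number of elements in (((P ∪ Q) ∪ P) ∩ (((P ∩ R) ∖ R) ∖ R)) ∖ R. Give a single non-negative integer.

0

P ∪ Q = {1,2,4,5,7,8,9,10,11,12,15,16,17}
(P ∪ Q) ∪ P = {1,2,4,5,7,8,9,10,11,12,15,16,17}
P ∩ R = {1,7,10,11,15,17}
(P ∩ R) ∖ R = {}
((P ∩ R) ∖ R) ∖ R = {}
((P ∪ Q) ∪ P) ∩ (((P ∩ R) ∖ R) ∖ R) = {}
(((P ∪ Q) ∪ P) ∩ (((P ∩ R) ∖ R) ∖ R)) ∖ R = {}
|(((P ∪ Q) ∪ P) ∩ (((P ∩ R) ∖ R) ∖ R)) ∖ R| = 0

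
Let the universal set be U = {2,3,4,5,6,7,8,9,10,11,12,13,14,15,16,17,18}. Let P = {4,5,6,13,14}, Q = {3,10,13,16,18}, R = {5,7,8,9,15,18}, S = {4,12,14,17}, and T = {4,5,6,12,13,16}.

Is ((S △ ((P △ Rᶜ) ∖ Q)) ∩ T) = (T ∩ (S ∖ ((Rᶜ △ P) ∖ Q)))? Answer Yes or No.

No

Rᶜ = {2,3,4,6,10,11,12,13,14,16,17}
P △ Rᶜ = {2,3,5,10,11,12,16,17}
(P △ Rᶜ) ∖ Q = {2,5,11,12,17}
S △ ((P △ Rᶜ) ∖ Q) = {2,4,5,11,14}
(S △ ((P △ Rᶜ) ∖ Q)) ∩ T = {4,5}
Rᶜ △ P = {2,3,5,10,11,12,16,17}
(Rᶜ △ P) ∖ Q = {2,5,11,12,17}
S ∖ ((Rᶜ △ P) ∖ Q) = {4,14}
T ∩ (S ∖ ((Rᶜ △ P) ∖ Q)) = {4}
5 ∈ (S △ ((P △ Rᶜ) ∖ Q)) ∩ T but 5 ∉ T ∩ (S ∖ ((Rᶜ △ P) ∖ Q)), so they differ.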